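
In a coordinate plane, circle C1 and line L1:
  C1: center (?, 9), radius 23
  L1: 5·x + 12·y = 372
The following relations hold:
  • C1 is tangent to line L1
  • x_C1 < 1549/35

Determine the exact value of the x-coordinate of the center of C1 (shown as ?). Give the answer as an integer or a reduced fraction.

1. [C1‖L1]  x_C1² − (528/5)x_C1 − 3941/5 = 0  ⇒  x_C1 = -7 or 563/5
2. given x_C1 < 1549/35: keep -7

-7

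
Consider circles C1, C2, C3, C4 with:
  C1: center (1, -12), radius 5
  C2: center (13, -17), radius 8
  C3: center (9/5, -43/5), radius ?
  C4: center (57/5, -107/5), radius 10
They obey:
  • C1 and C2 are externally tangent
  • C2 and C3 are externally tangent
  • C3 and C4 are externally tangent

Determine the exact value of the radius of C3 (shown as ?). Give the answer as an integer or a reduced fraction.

1. [ext C2·C3]  r_C3² + 16r_C3 − 132 = 0  ⇒  r_C3 = 6 (r>0 drops 1)
2. [ext C3·C4]  r_C3² + 20r_C3 − 156 = 0  ⇒  r_C3 = 6 (r>0 drops 1)

6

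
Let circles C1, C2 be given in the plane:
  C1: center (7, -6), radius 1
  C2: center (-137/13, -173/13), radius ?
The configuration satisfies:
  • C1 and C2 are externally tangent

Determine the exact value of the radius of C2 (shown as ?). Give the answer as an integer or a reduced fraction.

18

1. [ext C1·C2]  r_C2² + 2r_C2 − 360 = 0  ⇒  r_C2 = 18 (r>0 drops 1)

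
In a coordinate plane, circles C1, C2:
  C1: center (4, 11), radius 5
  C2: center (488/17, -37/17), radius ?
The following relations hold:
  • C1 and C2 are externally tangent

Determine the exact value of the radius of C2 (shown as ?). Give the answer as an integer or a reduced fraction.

1. [ext C1·C2]  r_C2² + 10r_C2 − 759 = 0  ⇒  r_C2 = 23 (r>0 drops 1)

23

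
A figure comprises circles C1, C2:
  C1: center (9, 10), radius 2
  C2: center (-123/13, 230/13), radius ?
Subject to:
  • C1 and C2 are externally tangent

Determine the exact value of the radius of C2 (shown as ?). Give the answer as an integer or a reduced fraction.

1. [ext C1·C2]  r_C2² + 4r_C2 − 396 = 0  ⇒  r_C2 = 18 (r>0 drops 1)

18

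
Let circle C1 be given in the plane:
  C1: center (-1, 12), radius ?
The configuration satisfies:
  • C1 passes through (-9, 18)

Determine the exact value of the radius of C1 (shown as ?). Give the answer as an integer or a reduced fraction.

10

1. [C1∋P]  r_C1² − 100 = 0  ⇒  r_C1 = 10 (r>0 drops 1)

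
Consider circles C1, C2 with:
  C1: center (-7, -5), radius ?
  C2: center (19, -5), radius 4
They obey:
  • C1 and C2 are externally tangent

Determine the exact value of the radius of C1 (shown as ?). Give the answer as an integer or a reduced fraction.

1. [ext C1·C2]  r_C1² + 8r_C1 − 660 = 0  ⇒  r_C1 = 22 (r>0 drops 1)

22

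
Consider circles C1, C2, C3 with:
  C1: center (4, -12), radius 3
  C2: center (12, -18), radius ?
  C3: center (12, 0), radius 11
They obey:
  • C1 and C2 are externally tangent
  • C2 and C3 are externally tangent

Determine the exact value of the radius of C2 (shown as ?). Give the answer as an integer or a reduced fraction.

1. [ext C1·C2]  r_C2² + 6r_C2 − 91 = 0  ⇒  r_C2 = 7 (r>0 drops 1)
2. [ext C2·C3]  r_C2² + 22r_C2 − 203 = 0  ⇒  r_C2 = 7 (r>0 drops 1)

7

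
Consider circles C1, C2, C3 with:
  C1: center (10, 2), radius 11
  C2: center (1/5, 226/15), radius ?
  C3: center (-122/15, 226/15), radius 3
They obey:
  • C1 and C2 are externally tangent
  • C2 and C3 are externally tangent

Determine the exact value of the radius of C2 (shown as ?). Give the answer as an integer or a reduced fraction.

16/3

1. [ext C1·C2]  r_C2² + 22r_C2 − 1312/9 = 0  ⇒  r_C2 = 16/3 (r>0 drops 1)
2. [ext C2·C3]  r_C2² + 6r_C2 − 544/9 = 0  ⇒  r_C2 = 16/3 (r>0 drops 1)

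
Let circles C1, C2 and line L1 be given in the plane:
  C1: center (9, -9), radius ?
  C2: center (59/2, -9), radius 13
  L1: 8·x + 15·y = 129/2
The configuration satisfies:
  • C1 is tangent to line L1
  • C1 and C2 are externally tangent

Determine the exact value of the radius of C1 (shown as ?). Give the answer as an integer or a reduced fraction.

1. [C1‖L1]  r_C1² − 225/4 = 0  ⇒  r_C1 = 15/2 (r>0 drops 1)
2. [ext C1·C2]  r_C1² + 26r_C1 − 1005/4 = 0  ⇒  r_C1 = 15/2 (r>0 drops 1)

15/2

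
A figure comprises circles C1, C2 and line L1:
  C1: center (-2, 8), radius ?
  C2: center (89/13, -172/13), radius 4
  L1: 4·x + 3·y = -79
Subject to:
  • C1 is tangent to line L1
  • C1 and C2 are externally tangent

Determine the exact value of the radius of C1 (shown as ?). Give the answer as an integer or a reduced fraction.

1. [C1‖L1]  r_C1² − 361 = 0  ⇒  r_C1 = 19 (r>0 drops 1)
2. [ext C1·C2]  r_C1² + 8r_C1 − 513 = 0  ⇒  r_C1 = 19 (r>0 drops 1)

19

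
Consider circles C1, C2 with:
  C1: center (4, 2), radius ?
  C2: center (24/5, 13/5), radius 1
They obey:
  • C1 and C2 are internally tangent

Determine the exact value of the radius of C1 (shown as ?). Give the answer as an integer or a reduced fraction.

1. [int C1,C2]  r_C1² − 2r_C1 = 0  ⇒  r_C1 = 2 (r>0 drops 1)

2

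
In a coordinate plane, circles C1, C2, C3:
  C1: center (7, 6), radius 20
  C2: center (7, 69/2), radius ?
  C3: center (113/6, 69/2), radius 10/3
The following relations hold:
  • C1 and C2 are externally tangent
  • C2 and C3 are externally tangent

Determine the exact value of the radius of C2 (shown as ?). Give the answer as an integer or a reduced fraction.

1. [ext C1·C2]  r_C2² + 40r_C2 − 1649/4 = 0  ⇒  r_C2 = 17/2 (r>0 drops 1)
2. [ext C2·C3]  r_C2² + (20/3)r_C2 − 1547/12 = 0  ⇒  r_C2 = 17/2 (r>0 drops 1)

17/2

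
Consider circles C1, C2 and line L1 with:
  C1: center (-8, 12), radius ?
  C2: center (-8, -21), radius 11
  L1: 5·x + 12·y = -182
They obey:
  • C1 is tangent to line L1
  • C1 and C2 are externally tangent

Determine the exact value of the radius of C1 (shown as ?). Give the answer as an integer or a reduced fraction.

1. [C1‖L1]  r_C1² − 484 = 0  ⇒  r_C1 = 22 (r>0 drops 1)
2. [ext C1·C2]  r_C1² + 22r_C1 − 968 = 0  ⇒  r_C1 = 22 (r>0 drops 1)

22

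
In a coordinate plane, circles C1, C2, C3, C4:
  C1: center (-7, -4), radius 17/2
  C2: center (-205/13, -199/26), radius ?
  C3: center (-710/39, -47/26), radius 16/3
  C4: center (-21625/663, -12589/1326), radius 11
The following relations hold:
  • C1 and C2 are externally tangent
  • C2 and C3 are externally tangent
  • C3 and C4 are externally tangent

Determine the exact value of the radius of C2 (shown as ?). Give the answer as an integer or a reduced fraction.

1. [ext C1·C2]  r_C2² + 17r_C2 − 18 = 0  ⇒  r_C2 = 1 (r>0 drops 1)
2. [ext C2·C3]  r_C2² + (32/3)r_C2 − 35/3 = 0  ⇒  r_C2 = 1 (r>0 drops 1)

1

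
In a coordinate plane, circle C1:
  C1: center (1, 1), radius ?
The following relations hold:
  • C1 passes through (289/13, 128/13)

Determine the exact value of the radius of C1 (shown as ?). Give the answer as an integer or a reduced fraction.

1. [C1∋P]  r_C1² − 529 = 0  ⇒  r_C1 = 23 (r>0 drops 1)

23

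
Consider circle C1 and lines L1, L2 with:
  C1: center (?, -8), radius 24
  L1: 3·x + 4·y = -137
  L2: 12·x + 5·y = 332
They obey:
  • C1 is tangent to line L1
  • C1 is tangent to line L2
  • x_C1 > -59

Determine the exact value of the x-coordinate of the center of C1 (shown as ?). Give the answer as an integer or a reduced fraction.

5

1. [C1‖L1]  x_C1² + 70x_C1 − 375 = 0  ⇒  x_C1 = -75 or 5
2. [C1‖L2]  x_C1² − 62x_C1 + 285 = 0  ⇒  x_C1 = 5 or 57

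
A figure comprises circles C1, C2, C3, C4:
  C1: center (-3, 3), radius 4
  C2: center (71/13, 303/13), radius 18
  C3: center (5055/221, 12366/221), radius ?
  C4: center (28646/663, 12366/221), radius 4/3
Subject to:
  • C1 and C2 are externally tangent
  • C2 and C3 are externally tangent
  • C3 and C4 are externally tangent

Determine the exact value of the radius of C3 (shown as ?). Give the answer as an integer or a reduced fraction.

1. [ext C2·C3]  r_C3² + 36r_C3 − 1045 = 0  ⇒  r_C3 = 19 (r>0 drops 1)
2. [ext C3·C4]  r_C3² + (8/3)r_C3 − 1235/3 = 0  ⇒  r_C3 = 19 (r>0 drops 1)

19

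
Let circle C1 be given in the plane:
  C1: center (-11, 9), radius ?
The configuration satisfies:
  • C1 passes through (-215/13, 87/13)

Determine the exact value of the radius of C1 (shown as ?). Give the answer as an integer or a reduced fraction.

1. [C1∋P]  r_C1² − 36 = 0  ⇒  r_C1 = 6 (r>0 drops 1)

6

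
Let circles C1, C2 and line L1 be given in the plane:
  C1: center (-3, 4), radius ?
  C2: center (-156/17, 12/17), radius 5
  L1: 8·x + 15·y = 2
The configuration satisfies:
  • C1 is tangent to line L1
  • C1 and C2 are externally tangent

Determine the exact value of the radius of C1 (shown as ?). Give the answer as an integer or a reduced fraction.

1. [C1‖L1]  r_C1² − 4 = 0  ⇒  r_C1 = 2 (r>0 drops 1)
2. [ext C1·C2]  r_C1² + 10r_C1 − 24 = 0  ⇒  r_C1 = 2 (r>0 drops 1)

2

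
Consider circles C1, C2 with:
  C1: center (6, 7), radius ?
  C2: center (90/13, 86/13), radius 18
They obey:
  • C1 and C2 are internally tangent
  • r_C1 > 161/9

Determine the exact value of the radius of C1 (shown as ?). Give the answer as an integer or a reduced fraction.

19

1. [int C1,C2]  r_C1² − 36r_C1 + 323 = 0  ⇒  r_C1 = 17 or 19
2. given r_C1 > 161/9: keep 19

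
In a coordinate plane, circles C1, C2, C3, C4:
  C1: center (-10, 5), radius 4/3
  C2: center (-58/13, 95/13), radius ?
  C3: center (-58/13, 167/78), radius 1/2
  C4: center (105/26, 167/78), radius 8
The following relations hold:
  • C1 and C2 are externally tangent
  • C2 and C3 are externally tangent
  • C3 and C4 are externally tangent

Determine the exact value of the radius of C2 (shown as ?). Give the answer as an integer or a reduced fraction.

14/3

1. [ext C1·C2]  r_C2² + (8/3)r_C2 − 308/9 = 0  ⇒  r_C2 = 14/3 (r>0 drops 1)
2. [ext C2·C3]  r_C2² + 1r_C2 − 238/9 = 0  ⇒  r_C2 = 14/3 (r>0 drops 1)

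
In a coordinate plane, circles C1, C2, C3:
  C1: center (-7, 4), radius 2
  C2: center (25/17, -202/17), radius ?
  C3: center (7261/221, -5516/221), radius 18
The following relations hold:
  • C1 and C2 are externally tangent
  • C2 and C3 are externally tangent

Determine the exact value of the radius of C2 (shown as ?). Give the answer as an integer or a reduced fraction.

1. [ext C1·C2]  r_C2² + 4r_C2 − 320 = 0  ⇒  r_C2 = 16 (r>0 drops 1)
2. [ext C2·C3]  r_C2² + 36r_C2 − 832 = 0  ⇒  r_C2 = 16 (r>0 drops 1)

16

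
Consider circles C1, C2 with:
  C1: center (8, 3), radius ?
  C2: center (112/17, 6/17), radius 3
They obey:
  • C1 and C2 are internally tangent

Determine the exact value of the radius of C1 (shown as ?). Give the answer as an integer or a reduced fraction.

1. [int C1,C2]  r_C1² − 6r_C1 = 0  ⇒  r_C1 = 6 (r>0 drops 1)

6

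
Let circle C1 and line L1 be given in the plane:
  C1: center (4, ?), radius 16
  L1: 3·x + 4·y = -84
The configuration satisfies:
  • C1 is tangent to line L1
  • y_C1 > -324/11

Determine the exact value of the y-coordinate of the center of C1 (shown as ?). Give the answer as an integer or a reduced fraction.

-4

1. [C1‖L1]  y_C1² + 48y_C1 + 176 = 0  ⇒  y_C1 = -44 or -4
2. given y_C1 > -324/11: keep -4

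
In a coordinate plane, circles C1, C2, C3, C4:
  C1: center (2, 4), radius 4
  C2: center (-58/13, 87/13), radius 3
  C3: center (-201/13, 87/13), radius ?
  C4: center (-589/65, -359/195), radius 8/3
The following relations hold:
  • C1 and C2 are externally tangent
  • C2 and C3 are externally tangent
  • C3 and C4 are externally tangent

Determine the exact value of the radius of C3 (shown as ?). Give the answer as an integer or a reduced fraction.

8

1. [ext C2·C3]  r_C3² + 6r_C3 − 112 = 0  ⇒  r_C3 = 8 (r>0 drops 1)
2. [ext C3·C4]  r_C3² + (16/3)r_C3 − 320/3 = 0  ⇒  r_C3 = 8 (r>0 drops 1)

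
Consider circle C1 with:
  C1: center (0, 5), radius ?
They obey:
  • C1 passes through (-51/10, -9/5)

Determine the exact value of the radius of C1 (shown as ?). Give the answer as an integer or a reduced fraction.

17/2

1. [C1∋P]  r_C1² − 289/4 = 0  ⇒  r_C1 = 17/2 (r>0 drops 1)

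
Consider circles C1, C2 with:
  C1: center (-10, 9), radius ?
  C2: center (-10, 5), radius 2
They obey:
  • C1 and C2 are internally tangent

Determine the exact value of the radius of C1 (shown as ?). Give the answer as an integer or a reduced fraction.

6

1. [int C1,C2]  r_C1² − 4r_C1 − 12 = 0  ⇒  r_C1 = 6 (r>0 drops 1)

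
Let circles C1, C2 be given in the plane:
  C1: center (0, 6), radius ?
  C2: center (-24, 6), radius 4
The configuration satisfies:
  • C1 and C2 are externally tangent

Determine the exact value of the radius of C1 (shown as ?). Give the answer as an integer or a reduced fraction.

1. [ext C1·C2]  r_C1² + 8r_C1 − 560 = 0  ⇒  r_C1 = 20 (r>0 drops 1)

20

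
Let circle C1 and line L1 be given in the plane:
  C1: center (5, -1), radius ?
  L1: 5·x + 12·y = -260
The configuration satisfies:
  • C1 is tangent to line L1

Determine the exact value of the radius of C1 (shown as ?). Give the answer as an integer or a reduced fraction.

21

1. [C1‖L1]  r_C1² − 441 = 0  ⇒  r_C1 = 21 (r>0 drops 1)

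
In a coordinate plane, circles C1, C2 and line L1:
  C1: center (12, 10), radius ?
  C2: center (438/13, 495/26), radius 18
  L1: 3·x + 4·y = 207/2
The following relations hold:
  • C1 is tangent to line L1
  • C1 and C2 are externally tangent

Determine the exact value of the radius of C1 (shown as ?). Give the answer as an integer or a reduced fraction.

11/2

1. [C1‖L1]  r_C1² − 121/4 = 0  ⇒  r_C1 = 11/2 (r>0 drops 1)
2. [ext C1·C2]  r_C1² + 36r_C1 − 913/4 = 0  ⇒  r_C1 = 11/2 (r>0 drops 1)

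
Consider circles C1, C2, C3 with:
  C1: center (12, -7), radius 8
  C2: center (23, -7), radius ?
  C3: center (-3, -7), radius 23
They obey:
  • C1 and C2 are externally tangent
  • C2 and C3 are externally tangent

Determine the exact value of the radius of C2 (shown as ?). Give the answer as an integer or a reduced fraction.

1. [ext C1·C2]  r_C2² + 16r_C2 − 57 = 0  ⇒  r_C2 = 3 (r>0 drops 1)
2. [ext C2·C3]  r_C2² + 46r_C2 − 147 = 0  ⇒  r_C2 = 3 (r>0 drops 1)

3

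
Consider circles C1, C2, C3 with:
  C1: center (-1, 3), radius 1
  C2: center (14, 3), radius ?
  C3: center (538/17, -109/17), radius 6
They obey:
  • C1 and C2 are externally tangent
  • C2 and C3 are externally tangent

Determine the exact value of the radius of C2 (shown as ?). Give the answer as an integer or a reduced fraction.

1. [ext C1·C2]  r_C2² + 2r_C2 − 224 = 0  ⇒  r_C2 = 14 (r>0 drops 1)
2. [ext C2·C3]  r_C2² + 12r_C2 − 364 = 0  ⇒  r_C2 = 14 (r>0 drops 1)

14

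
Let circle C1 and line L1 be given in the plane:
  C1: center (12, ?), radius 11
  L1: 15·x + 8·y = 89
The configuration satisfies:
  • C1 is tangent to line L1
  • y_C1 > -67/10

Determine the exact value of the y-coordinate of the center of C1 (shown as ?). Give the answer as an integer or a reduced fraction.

12

1. [C1‖L1]  y_C1² + (91/4)y_C1 − 417 = 0  ⇒  y_C1 = -139/4 or 12
2. given y_C1 > -67/10: keep 12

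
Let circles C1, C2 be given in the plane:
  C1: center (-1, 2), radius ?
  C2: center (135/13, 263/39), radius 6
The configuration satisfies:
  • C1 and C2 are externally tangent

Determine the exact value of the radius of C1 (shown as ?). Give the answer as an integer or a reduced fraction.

19/3

1. [ext C1·C2]  r_C1² + 12r_C1 − 1045/9 = 0  ⇒  r_C1 = 19/3 (r>0 drops 1)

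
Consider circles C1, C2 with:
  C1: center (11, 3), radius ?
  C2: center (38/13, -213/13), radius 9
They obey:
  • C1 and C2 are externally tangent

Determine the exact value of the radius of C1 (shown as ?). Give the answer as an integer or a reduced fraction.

1. [ext C1·C2]  r_C1² + 18r_C1 − 360 = 0  ⇒  r_C1 = 12 (r>0 drops 1)

12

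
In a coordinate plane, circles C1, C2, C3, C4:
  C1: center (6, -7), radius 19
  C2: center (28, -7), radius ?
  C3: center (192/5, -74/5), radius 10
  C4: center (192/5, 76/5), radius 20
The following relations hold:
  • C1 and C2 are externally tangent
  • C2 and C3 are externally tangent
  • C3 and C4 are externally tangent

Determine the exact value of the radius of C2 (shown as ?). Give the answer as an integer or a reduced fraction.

1. [ext C1·C2]  r_C2² + 38r_C2 − 123 = 0  ⇒  r_C2 = 3 (r>0 drops 1)
2. [ext C2·C3]  r_C2² + 20r_C2 − 69 = 0  ⇒  r_C2 = 3 (r>0 drops 1)

3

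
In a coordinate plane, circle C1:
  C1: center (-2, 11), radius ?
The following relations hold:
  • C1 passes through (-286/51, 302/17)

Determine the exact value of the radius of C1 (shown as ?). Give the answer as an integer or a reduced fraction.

23/3

1. [C1∋P]  r_C1² − 529/9 = 0  ⇒  r_C1 = 23/3 (r>0 drops 1)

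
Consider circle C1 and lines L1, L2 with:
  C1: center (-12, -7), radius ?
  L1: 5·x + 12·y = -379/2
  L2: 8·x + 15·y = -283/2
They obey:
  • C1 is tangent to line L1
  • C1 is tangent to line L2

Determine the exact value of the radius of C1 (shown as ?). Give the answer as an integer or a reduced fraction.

1. [C1‖L1]  r_C1² − 49/4 = 0  ⇒  r_C1 = 7/2 (r>0 drops 1)
2. [C1‖L2]  r_C1² − 49/4 = 0  ⇒  r_C1 = 7/2 (r>0 drops 1)

7/2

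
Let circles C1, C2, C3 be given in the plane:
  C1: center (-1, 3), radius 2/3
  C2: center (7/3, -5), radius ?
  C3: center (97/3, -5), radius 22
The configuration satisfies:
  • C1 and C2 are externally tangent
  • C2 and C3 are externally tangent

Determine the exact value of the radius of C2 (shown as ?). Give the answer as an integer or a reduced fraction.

1. [ext C1·C2]  r_C2² + (4/3)r_C2 − 224/3 = 0  ⇒  r_C2 = 8 (r>0 drops 1)
2. [ext C2·C3]  r_C2² + 44r_C2 − 416 = 0  ⇒  r_C2 = 8 (r>0 drops 1)

8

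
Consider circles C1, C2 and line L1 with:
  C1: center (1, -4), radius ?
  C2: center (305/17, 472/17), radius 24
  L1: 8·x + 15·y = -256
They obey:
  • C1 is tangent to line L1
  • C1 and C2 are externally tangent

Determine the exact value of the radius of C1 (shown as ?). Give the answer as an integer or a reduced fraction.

1. [C1‖L1]  r_C1² − 144 = 0  ⇒  r_C1 = 12 (r>0 drops 1)
2. [ext C1·C2]  r_C1² + 48r_C1 − 720 = 0  ⇒  r_C1 = 12 (r>0 drops 1)

12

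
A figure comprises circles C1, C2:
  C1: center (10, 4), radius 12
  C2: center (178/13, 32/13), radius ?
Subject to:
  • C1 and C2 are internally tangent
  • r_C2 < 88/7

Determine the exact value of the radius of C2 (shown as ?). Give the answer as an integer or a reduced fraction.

8

1. [int C1,C2]  r_C2² − 24r_C2 + 128 = 0  ⇒  r_C2 = 8 or 16
2. given r_C2 < 88/7: keep 8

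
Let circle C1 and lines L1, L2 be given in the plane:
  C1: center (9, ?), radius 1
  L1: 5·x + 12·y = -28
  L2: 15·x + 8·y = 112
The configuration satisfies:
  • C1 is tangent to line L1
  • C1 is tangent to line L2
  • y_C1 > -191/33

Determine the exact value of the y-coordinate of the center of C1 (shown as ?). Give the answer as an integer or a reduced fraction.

-5

1. [C1‖L1]  y_C1² + (73/6)y_C1 + 215/6 = 0  ⇒  y_C1 = -43/6 or -5
2. [C1‖L2]  y_C1² + (23/4)y_C1 + 15/4 = 0  ⇒  y_C1 = -5 or -3/4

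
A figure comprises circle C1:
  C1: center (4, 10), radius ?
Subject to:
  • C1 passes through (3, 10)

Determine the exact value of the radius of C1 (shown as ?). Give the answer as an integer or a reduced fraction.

1. [C1∋P]  r_C1² − 1 = 0  ⇒  r_C1 = 1 (r>0 drops 1)

1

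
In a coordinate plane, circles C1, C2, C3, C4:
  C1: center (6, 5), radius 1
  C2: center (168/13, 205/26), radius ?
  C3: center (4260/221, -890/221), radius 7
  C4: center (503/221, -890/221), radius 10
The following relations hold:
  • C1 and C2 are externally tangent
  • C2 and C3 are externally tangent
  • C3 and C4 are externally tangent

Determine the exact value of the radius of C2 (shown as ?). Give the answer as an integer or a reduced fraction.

13/2

1. [ext C1·C2]  r_C2² + 2r_C2 − 221/4 = 0  ⇒  r_C2 = 13/2 (r>0 drops 1)
2. [ext C2·C3]  r_C2² + 14r_C2 − 533/4 = 0  ⇒  r_C2 = 13/2 (r>0 drops 1)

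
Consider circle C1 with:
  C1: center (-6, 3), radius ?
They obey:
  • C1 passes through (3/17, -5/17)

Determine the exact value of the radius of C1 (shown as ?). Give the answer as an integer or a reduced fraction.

1. [C1∋P]  r_C1² − 49 = 0  ⇒  r_C1 = 7 (r>0 drops 1)

7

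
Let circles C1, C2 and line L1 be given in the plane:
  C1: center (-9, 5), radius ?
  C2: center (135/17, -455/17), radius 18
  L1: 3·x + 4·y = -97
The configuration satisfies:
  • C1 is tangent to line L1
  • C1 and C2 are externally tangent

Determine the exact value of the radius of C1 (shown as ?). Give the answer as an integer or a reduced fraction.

18

1. [C1‖L1]  r_C1² − 324 = 0  ⇒  r_C1 = 18 (r>0 drops 1)
2. [ext C1·C2]  r_C1² + 36r_C1 − 972 = 0  ⇒  r_C1 = 18 (r>0 drops 1)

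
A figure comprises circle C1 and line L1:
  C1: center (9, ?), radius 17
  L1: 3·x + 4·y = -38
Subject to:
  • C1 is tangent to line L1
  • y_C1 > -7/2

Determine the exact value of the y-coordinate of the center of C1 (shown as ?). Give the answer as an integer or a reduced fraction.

5

1. [C1‖L1]  y_C1² + (65/2)y_C1 − 375/2 = 0  ⇒  y_C1 = -75/2 or 5
2. given y_C1 > -7/2: keep 5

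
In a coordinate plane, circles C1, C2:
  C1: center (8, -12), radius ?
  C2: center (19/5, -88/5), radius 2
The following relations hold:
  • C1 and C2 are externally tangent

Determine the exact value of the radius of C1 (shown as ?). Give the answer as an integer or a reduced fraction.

1. [ext C1·C2]  r_C1² + 4r_C1 − 45 = 0  ⇒  r_C1 = 5 (r>0 drops 1)

5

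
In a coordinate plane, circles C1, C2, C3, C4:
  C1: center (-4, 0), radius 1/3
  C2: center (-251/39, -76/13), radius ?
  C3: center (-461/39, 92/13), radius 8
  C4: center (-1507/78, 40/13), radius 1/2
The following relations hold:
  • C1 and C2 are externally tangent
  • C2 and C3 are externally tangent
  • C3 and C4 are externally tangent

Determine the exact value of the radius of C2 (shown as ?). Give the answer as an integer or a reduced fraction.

1. [ext C1·C2]  r_C2² + (2/3)r_C2 − 40 = 0  ⇒  r_C2 = 6 (r>0 drops 1)
2. [ext C2·C3]  r_C2² + 16r_C2 − 132 = 0  ⇒  r_C2 = 6 (r>0 drops 1)

6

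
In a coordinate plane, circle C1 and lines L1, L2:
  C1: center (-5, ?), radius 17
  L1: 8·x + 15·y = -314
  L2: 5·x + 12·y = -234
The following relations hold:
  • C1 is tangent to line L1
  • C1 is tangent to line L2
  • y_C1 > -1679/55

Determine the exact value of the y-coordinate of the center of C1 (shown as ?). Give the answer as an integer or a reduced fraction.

1. [C1‖L1]  y_C1² + (548/15)y_C1 − 563/15 = 0  ⇒  y_C1 = -563/15 or 1
2. [C1‖L2]  y_C1² + (209/6)y_C1 − 215/6 = 0  ⇒  y_C1 = -215/6 or 1

1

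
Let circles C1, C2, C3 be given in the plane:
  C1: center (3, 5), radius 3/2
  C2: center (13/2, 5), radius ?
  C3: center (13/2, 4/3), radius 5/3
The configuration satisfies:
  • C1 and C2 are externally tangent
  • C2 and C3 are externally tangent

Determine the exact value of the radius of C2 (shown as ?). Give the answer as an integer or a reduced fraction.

1. [ext C1·C2]  r_C2² + 3r_C2 − 10 = 0  ⇒  r_C2 = 2 (r>0 drops 1)
2. [ext C2·C3]  r_C2² + (10/3)r_C2 − 32/3 = 0  ⇒  r_C2 = 2 (r>0 drops 1)

2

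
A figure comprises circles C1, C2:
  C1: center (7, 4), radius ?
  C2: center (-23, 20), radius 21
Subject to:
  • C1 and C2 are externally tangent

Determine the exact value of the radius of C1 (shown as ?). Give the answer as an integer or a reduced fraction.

1. [ext C1·C2]  r_C1² + 42r_C1 − 715 = 0  ⇒  r_C1 = 13 (r>0 drops 1)

13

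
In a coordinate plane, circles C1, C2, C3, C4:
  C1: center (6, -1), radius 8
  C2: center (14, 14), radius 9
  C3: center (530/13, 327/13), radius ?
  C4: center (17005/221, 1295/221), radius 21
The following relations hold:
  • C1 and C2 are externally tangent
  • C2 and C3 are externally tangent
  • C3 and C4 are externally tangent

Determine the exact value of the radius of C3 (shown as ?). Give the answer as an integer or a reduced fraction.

1. [ext C2·C3]  r_C3² + 18r_C3 − 760 = 0  ⇒  r_C3 = 20 (r>0 drops 1)
2. [ext C3·C4]  r_C3² + 42r_C3 − 1240 = 0  ⇒  r_C3 = 20 (r>0 drops 1)

20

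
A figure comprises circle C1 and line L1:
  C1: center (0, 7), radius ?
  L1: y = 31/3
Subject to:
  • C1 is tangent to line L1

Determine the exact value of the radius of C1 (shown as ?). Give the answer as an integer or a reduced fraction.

1. [C1‖L1]  r_C1² − 100/9 = 0  ⇒  r_C1 = 10/3 (r>0 drops 1)

10/3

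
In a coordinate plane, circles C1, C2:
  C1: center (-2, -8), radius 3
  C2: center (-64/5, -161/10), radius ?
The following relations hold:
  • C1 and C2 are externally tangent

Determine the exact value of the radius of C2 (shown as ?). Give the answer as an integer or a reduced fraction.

1. [ext C1·C2]  r_C2² + 6r_C2 − 693/4 = 0  ⇒  r_C2 = 21/2 (r>0 drops 1)

21/2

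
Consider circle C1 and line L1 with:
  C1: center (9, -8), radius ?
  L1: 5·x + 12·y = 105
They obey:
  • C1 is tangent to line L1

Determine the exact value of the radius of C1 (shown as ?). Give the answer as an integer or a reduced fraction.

12

1. [C1‖L1]  r_C1² − 144 = 0  ⇒  r_C1 = 12 (r>0 drops 1)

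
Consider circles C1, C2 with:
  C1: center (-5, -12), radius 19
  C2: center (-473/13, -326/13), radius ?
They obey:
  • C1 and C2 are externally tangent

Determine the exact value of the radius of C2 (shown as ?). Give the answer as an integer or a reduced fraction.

15

1. [ext C1·C2]  r_C2² + 38r_C2 − 795 = 0  ⇒  r_C2 = 15 (r>0 drops 1)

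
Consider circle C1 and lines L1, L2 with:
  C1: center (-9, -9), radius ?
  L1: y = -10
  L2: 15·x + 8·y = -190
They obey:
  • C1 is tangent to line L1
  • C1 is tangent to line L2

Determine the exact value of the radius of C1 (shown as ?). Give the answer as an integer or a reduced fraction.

1

1. [C1‖L1]  r_C1² − 1 = 0  ⇒  r_C1 = 1 (r>0 drops 1)
2. [C1‖L2]  r_C1² − 1 = 0  ⇒  r_C1 = 1 (r>0 drops 1)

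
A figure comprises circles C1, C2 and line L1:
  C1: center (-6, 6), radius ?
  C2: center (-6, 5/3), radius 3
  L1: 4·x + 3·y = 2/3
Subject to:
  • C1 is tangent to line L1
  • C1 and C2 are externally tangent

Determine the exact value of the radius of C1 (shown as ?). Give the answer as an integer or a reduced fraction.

1. [C1‖L1]  r_C1² − 16/9 = 0  ⇒  r_C1 = 4/3 (r>0 drops 1)
2. [ext C1·C2]  r_C1² + 6r_C1 − 88/9 = 0  ⇒  r_C1 = 4/3 (r>0 drops 1)

4/3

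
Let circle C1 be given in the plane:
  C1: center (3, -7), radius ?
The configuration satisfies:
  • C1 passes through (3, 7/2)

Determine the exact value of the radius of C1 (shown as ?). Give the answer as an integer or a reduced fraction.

21/2

1. [C1∋P]  r_C1² − 441/4 = 0  ⇒  r_C1 = 21/2 (r>0 drops 1)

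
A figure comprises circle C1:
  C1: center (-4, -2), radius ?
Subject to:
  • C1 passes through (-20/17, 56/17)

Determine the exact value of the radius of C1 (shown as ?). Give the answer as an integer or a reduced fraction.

1. [C1∋P]  r_C1² − 36 = 0  ⇒  r_C1 = 6 (r>0 drops 1)

6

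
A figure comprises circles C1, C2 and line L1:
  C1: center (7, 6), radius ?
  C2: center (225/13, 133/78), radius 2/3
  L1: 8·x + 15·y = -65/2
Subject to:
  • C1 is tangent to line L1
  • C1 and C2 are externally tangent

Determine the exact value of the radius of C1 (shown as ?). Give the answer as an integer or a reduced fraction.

21/2

1. [C1‖L1]  r_C1² − 441/4 = 0  ⇒  r_C1 = 21/2 (r>0 drops 1)
2. [ext C1·C2]  r_C1² + (4/3)r_C1 − 497/4 = 0  ⇒  r_C1 = 21/2 (r>0 drops 1)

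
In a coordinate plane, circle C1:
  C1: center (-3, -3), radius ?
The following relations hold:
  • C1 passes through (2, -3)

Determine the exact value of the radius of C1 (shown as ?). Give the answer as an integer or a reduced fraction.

5

1. [C1∋P]  r_C1² − 25 = 0  ⇒  r_C1 = 5 (r>0 drops 1)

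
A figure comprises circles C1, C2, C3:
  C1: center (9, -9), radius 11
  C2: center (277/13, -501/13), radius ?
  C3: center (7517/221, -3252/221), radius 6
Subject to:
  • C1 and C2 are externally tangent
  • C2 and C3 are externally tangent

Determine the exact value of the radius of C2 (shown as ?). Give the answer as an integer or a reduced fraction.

21

1. [ext C1·C2]  r_C2² + 22r_C2 − 903 = 0  ⇒  r_C2 = 21 (r>0 drops 1)
2. [ext C2·C3]  r_C2² + 12r_C2 − 693 = 0  ⇒  r_C2 = 21 (r>0 drops 1)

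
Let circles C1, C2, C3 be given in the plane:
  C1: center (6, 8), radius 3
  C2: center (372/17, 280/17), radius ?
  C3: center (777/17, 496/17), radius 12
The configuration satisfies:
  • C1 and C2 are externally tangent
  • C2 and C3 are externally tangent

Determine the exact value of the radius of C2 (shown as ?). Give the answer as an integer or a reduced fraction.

1. [ext C1·C2]  r_C2² + 6r_C2 − 315 = 0  ⇒  r_C2 = 15 (r>0 drops 1)
2. [ext C2·C3]  r_C2² + 24r_C2 − 585 = 0  ⇒  r_C2 = 15 (r>0 drops 1)

15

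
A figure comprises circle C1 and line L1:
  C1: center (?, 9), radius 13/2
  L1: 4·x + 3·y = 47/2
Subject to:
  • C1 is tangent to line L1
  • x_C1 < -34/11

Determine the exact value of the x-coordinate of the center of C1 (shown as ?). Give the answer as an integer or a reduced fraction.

1. [C1‖L1]  x_C1² + (7/4)x_C1 − 261/4 = 0  ⇒  x_C1 = -9 or 29/4
2. given x_C1 < -34/11: keep -9

-9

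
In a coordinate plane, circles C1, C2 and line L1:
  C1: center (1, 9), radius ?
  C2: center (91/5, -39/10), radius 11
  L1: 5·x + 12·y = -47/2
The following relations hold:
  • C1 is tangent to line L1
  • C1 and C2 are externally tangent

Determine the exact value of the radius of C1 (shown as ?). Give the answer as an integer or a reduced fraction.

1. [C1‖L1]  r_C1² − 441/4 = 0  ⇒  r_C1 = 21/2 (r>0 drops 1)
2. [ext C1·C2]  r_C1² + 22r_C1 − 1365/4 = 0  ⇒  r_C1 = 21/2 (r>0 drops 1)

21/2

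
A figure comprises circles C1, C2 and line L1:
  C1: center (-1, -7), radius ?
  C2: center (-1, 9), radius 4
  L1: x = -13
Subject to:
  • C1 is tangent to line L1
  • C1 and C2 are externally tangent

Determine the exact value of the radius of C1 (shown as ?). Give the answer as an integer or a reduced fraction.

12

1. [C1‖L1]  r_C1² − 144 = 0  ⇒  r_C1 = 12 (r>0 drops 1)
2. [ext C1·C2]  r_C1² + 8r_C1 − 240 = 0  ⇒  r_C1 = 12 (r>0 drops 1)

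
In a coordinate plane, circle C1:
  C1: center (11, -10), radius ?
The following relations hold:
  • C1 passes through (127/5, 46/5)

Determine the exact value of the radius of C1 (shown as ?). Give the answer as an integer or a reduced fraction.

1. [C1∋P]  r_C1² − 576 = 0  ⇒  r_C1 = 24 (r>0 drops 1)

24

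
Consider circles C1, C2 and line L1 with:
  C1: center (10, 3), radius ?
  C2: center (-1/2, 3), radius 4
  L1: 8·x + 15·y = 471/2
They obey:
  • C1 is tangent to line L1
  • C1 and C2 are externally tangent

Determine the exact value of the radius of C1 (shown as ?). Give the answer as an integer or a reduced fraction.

1. [C1‖L1]  r_C1² − 169/4 = 0  ⇒  r_C1 = 13/2 (r>0 drops 1)
2. [ext C1·C2]  r_C1² + 8r_C1 − 377/4 = 0  ⇒  r_C1 = 13/2 (r>0 drops 1)

13/2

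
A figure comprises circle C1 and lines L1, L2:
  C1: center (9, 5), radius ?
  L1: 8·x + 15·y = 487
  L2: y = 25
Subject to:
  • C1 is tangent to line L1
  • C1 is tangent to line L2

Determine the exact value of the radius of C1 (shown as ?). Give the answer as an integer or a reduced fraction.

1. [C1‖L1]  r_C1² − 400 = 0  ⇒  r_C1 = 20 (r>0 drops 1)
2. [C1‖L2]  r_C1² − 400 = 0  ⇒  r_C1 = 20 (r>0 drops 1)

20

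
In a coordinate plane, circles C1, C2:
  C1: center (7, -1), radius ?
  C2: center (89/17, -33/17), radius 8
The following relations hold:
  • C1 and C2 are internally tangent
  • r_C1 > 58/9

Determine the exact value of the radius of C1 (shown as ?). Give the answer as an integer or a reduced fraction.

1. [int C1,C2]  r_C1² − 16r_C1 + 60 = 0  ⇒  r_C1 = 6 or 10
2. given r_C1 > 58/9: keep 10

10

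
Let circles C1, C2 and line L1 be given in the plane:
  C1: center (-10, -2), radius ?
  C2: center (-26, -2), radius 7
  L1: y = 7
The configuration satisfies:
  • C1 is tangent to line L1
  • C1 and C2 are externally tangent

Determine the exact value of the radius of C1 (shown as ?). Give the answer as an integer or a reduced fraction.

9

1. [C1‖L1]  r_C1² − 81 = 0  ⇒  r_C1 = 9 (r>0 drops 1)
2. [ext C1·C2]  r_C1² + 14r_C1 − 207 = 0  ⇒  r_C1 = 9 (r>0 drops 1)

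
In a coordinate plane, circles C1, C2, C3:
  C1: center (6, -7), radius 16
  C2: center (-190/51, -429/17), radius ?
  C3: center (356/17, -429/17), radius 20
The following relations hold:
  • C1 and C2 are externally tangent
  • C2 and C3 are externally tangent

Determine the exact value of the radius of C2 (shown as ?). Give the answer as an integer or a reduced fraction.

1. [ext C1·C2]  r_C2² + 32r_C2 − 1540/9 = 0  ⇒  r_C2 = 14/3 (r>0 drops 1)
2. [ext C2·C3]  r_C2² + 40r_C2 − 1876/9 = 0  ⇒  r_C2 = 14/3 (r>0 drops 1)

14/3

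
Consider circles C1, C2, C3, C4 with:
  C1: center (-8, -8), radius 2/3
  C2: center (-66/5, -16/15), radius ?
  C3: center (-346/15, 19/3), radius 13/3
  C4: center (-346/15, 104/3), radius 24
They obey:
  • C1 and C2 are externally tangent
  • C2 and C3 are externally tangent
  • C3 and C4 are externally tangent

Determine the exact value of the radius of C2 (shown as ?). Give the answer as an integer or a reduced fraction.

8

1. [ext C1·C2]  r_C2² + (4/3)r_C2 − 224/3 = 0  ⇒  r_C2 = 8 (r>0 drops 1)
2. [ext C2·C3]  r_C2² + (26/3)r_C2 − 400/3 = 0  ⇒  r_C2 = 8 (r>0 drops 1)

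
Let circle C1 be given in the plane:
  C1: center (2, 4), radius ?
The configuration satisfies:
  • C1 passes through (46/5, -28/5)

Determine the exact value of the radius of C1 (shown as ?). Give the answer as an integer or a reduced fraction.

1. [C1∋P]  r_C1² − 144 = 0  ⇒  r_C1 = 12 (r>0 drops 1)

12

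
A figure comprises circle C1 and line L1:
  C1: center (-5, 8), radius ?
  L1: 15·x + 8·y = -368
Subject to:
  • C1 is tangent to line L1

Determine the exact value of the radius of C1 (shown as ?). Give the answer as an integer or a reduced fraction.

1. [C1‖L1]  r_C1² − 441 = 0  ⇒  r_C1 = 21 (r>0 drops 1)

21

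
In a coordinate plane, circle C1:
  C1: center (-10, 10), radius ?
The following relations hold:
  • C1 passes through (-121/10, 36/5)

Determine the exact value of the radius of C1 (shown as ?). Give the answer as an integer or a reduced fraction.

1. [C1∋P]  r_C1² − 49/4 = 0  ⇒  r_C1 = 7/2 (r>0 drops 1)

7/2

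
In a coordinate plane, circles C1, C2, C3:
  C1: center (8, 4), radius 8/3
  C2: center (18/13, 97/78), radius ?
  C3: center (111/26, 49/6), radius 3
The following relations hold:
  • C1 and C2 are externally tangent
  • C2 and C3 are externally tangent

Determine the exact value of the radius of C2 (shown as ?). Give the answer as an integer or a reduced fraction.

1. [ext C1·C2]  r_C2² + (16/3)r_C2 − 177/4 = 0  ⇒  r_C2 = 9/2 (r>0 drops 1)
2. [ext C2·C3]  r_C2² + 6r_C2 − 189/4 = 0  ⇒  r_C2 = 9/2 (r>0 drops 1)

9/2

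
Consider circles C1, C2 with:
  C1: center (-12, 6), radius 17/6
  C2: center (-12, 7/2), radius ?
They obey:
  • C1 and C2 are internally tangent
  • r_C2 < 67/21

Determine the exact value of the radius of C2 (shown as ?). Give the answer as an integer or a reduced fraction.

1. [int C1,C2]  r_C2² − (17/3)r_C2 + 16/9 = 0  ⇒  r_C2 = 1/3 or 16/3
2. given r_C2 < 67/21: keep 1/3

1/3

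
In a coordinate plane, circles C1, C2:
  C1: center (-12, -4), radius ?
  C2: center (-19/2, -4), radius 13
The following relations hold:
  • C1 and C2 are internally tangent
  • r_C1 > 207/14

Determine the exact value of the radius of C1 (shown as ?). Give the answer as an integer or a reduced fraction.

1. [int C1,C2]  r_C1² − 26r_C1 + 651/4 = 0  ⇒  r_C1 = 21/2 or 31/2
2. given r_C1 > 207/14: keep 31/2

31/2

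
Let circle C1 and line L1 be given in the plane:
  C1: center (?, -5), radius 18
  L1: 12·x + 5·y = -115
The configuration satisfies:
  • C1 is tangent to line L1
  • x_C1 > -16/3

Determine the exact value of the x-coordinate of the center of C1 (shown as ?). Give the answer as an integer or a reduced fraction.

12

1. [C1‖L1]  x_C1² + 15x_C1 − 324 = 0  ⇒  x_C1 = -27 or 12
2. given x_C1 > -16/3: keep 12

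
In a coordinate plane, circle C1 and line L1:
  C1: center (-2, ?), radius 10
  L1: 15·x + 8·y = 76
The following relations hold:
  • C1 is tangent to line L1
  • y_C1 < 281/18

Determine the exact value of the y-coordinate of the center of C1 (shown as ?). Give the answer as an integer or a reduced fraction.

1. [C1‖L1]  y_C1² − (53/2)y_C1 − 276 = 0  ⇒  y_C1 = -8 or 69/2
2. given y_C1 < 281/18: keep -8

-8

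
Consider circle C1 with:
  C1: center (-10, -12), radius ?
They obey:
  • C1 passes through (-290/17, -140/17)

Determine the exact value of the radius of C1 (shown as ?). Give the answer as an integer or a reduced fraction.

1. [C1∋P]  r_C1² − 64 = 0  ⇒  r_C1 = 8 (r>0 drops 1)

8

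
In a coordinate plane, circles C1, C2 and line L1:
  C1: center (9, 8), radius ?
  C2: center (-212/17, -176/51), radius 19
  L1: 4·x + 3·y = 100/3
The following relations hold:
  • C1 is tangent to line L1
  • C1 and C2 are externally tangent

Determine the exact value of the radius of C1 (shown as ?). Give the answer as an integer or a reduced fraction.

16/3

1. [C1‖L1]  r_C1² − 256/9 = 0  ⇒  r_C1 = 16/3 (r>0 drops 1)
2. [ext C1·C2]  r_C1² + 38r_C1 − 2080/9 = 0  ⇒  r_C1 = 16/3 (r>0 drops 1)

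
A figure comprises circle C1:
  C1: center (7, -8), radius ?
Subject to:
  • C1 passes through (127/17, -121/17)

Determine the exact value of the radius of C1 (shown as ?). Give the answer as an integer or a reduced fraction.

1

1. [C1∋P]  r_C1² − 1 = 0  ⇒  r_C1 = 1 (r>0 drops 1)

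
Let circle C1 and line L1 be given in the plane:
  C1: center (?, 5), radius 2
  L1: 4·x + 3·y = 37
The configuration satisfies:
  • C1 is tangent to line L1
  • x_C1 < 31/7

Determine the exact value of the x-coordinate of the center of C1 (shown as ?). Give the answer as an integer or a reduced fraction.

3

1. [C1‖L1]  x_C1² − 11x_C1 + 24 = 0  ⇒  x_C1 = 3 or 8
2. given x_C1 < 31/7: keep 3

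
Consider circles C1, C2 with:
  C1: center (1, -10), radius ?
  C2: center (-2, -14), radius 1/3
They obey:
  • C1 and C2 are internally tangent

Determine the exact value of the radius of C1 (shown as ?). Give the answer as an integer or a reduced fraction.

1. [int C1,C2]  r_C1² − (2/3)r_C1 − 224/9 = 0  ⇒  r_C1 = 16/3 (r>0 drops 1)

16/3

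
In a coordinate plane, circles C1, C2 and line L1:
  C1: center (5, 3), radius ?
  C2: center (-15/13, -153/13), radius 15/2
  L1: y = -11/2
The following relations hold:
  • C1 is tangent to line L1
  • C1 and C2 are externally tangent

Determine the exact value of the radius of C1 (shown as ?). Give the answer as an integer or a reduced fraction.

17/2

1. [C1‖L1]  r_C1² − 289/4 = 0  ⇒  r_C1 = 17/2 (r>0 drops 1)
2. [ext C1·C2]  r_C1² + 15r_C1 − 799/4 = 0  ⇒  r_C1 = 17/2 (r>0 drops 1)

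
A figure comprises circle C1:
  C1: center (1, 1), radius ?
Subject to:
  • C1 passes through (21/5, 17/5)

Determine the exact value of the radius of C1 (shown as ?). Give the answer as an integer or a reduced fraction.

4

1. [C1∋P]  r_C1² − 16 = 0  ⇒  r_C1 = 4 (r>0 drops 1)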